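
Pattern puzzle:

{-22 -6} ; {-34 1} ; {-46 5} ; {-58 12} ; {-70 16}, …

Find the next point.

First value — −12 each step: -22, -34, -46, -58, -70 → -82.
Second value: alternating steps +7, +4, +7, +4, …; -6, 1, 5, 12, 16 → 23.
Putting it together: {-82 23}.

{-82 23}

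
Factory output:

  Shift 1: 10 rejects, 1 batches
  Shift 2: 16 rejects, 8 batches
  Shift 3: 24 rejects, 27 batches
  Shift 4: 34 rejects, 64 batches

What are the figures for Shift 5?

Rejects goes 10, 16, 24, 34 → 46 (differences are 6, 8, 10, … (increasing by 2 each time)).
Batches: perfect cubes: 1³, 2³, 3³, …, so 1, 8, 27, 64 → 125.
Putting it together: 46 rejects, 125 batches.

46 rejects, 125 batches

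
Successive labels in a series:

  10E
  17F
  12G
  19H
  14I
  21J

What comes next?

First component: alternating steps +7, −5, +7, −5, …, so 10, 17, 12, 19, 14, 21 → 16.
Letter: letters move forward 1 place in the alphabet, so E, F, G, H, I, J → K.
Putting it together: 16K.

16K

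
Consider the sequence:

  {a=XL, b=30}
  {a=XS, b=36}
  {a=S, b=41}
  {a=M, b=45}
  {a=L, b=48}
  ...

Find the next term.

A goes XL, XS, S, M, L → XL (runs through clothing sizes XS→XL).
B: differences are 6, 5, 4, … (decreasing by 1 each time); 30, 36, 41, 45, 48 → 50.
Putting it together: {a=XL, b=50}.

{a=XL, b=50}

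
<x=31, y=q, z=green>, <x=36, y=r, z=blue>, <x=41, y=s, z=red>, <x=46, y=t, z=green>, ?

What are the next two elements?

<x=51, y=u, z=blue>, <x=56, y=v, z=red>

X — +5 each step: 31, 36, 41, 46 → 51 → 56.
Y goes q, r, s, t → u → v (letters move forward 1 place in the alphabet).
Z: repeats green → blue → red; green, blue, red, green → blue → red.
Putting the parts together: <x=51, y=u, z=blue> and then <x=56, y=v, z=red>.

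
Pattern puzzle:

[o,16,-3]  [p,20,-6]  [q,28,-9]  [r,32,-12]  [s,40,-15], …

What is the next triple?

[t,44,-18]

Letter: letters move forward 1 place in the alphabet; o, p, q, r, s → t.
Second value — alternating steps +4, +8, +4, +8, …: 16, 20, 28, 32, 40 → 44.
Third value: −3 each step, so -3, -6, -9, -12, -15 → -18.
So the next triple is [t,44,-18].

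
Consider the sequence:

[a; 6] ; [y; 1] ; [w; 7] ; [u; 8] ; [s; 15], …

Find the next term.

Letter: letters move back 2 places in the alphabet, wrapping A→Z, so a, y, w, u, s → q.
Second component goes 6, 1, 7, 8, 15 → 23 (each term is the sum of the two before it).
Putting it together: [q; 23].

[q; 23]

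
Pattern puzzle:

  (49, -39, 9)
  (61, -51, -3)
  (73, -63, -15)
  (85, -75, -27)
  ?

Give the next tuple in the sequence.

First value: 49, 61, 73, 85 → 97 (+12 each step).
Second value: −12 each step, so -39, -51, -63, -75 → -87.
Third value goes 9, -3, -15, -27 → -39 (together with the first value always sums to 58).
So the next tuple is (97, -87, -39).

(97, -87, -39)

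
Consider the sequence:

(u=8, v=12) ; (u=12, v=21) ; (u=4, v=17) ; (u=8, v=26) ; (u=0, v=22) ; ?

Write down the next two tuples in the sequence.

(u=4, v=31), (u=-4, v=27)

U goes 8, 12, 4, 8, 0 → 4 → -4 (alternating steps +4, −8, +4, −8, …).
V: alternating steps +9, −4, +9, −4, …; 12, 21, 17, 26, 22 → 31 → 27.
Putting the parts together: (u=4, v=31) and then (u=-4, v=27).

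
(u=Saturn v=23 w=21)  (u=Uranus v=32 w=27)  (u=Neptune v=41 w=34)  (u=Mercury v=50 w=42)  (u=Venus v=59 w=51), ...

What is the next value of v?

U — runs through the planets Mercury→Neptune: Saturn, Uranus, Neptune, Mercury, Venus → Earth.
V: 23, 32, 41, 50, 59 → 68 (+9 each step).
For the w, differences are 6, 7, 8, … (increasing by 1 each time): 21, 27, 34, 42, 51 → 61.

68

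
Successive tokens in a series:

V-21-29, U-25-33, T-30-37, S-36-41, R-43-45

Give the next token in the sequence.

Letter — letters move back 1 place in the alphabet: V, U, T, S, R → Q.
Second component: differences are 4, 5, 6, … (increasing by 1 each time); 21, 25, 30, 36, 43 → 51.
For the third component, +4 each step: 29, 33, 37, 41, 45 → 49.
Putting it together: Q-51-49.

Q-51-49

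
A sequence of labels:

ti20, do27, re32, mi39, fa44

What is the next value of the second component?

For the second component, alternating steps +7, +5, +7, +5, …: 20, 27, 32, 39, 44 → 51.

51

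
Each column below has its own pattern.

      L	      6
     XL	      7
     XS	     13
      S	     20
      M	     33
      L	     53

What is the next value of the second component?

86

Second component: each term is the sum of the two before it; 6, 7, 13, 20, 33, 53 → 86.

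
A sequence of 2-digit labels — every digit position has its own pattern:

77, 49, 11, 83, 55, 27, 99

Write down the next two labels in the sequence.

First digit: −3 each step, mod 10; 7, 4, 1, 8, 5, 2, 9 → 6 → 3.
For the second digit, +2 each step, mod 10: 7, 9, 1, 3, 5, 7, 9 → 1 → 3.
So the next two labels are 61 and 33.

61 then 33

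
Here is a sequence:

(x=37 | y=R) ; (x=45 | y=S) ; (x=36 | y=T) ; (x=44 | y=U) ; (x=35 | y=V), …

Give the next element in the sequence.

(x=43 | y=W)

X: alternating steps +8, −9, +8, −9, …, so 37, 45, 36, 44, 35 → 43.
Y goes R, S, T, U, V → W (letters move forward 1 place in the alphabet).
So the next element is (x=43 | y=W).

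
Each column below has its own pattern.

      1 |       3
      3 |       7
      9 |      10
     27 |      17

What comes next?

81  27

First component: 1, 3, 9, 27 → 81 (×3 each step).
Second component: each term is the sum of the two before it, so 3, 7, 10, 17 → 27.
So the next row is 81  27.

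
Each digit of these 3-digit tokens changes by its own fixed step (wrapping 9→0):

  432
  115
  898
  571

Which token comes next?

For the first digit, −3 each step, mod 10: 4, 1, 8, 5 → 2.
Second digit goes 3, 1, 9, 7 → 5 (−2 each step, mod 10).
Third digit — +3 each step, mod 10: 2, 5, 8, 1 → 4.
Putting it together: 254.

254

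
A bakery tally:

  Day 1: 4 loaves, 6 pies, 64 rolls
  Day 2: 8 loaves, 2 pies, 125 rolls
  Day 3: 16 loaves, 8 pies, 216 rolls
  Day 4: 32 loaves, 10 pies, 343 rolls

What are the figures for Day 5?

64 loaves, 18 pies, 512 rolls

Loaves: ×2 each step, so 4, 8, 16, 32 → 64.
Pies: 6, 2, 8, 10 → 18 (each term is the sum of the two before it).
Rolls goes 64, 125, 216, 343 → 512 (perfect cubes: 4³, 5³, 6³, …).
So the next record is 64 loaves, 18 pies, 512 rolls.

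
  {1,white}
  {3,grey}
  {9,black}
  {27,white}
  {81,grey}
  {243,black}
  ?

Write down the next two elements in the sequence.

For the first component, ×3 each step: 1, 3, 9, 27, 81, 243 → 729 → 2187.
Shade: white, grey, black, white, grey, black → white → grey (repeats white → grey → black).
So the next two elements are {729,white} and {2187,grey}.

{729,white}, {2187,grey}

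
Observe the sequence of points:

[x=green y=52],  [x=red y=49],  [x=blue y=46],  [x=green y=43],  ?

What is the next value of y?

Y — −3 each step: 52, 49, 46, 43 → 40.

40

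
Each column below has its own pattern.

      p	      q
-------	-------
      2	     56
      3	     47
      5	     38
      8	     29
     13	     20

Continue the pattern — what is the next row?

21  11

For the column p, each term is the sum of the two before it: 2, 3, 5, 8, 13 → 21.
Column q goes 56, 47, 38, 29, 20 → 11 (−9 each step).
So the next row is 21  11.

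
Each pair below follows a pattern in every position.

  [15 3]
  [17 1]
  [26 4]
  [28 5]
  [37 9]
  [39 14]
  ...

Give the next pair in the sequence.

[48 23]

First component: 15, 17, 26, 28, 37, 39 → 48 (alternating steps +2, +9, +2, +9, …).
Second component: each term is the sum of the two before it; 3, 1, 4, 5, 9, 14 → 23.
Putting it together: [48 23].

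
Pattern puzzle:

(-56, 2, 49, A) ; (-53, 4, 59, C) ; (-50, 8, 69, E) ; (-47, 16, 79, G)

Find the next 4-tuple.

First part — +3 each step: -56, -53, -50, -47 → -44.
For the second part, ×2 each step: 2, 4, 8, 16 → 32.
Third part: +10 each step; 49, 59, 69, 79 → 89.
Letter: letters move forward 2 places in the alphabet, so A, C, E, G → I.
Combining the parts gives (-44, 32, 89, I).

(-44, 32, 89, I)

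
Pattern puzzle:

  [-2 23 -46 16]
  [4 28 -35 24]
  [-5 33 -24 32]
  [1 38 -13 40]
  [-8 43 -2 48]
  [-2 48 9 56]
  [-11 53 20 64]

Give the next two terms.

[-5 58 31 72], [-14 63 42 80]

First component: alternating steps +6, −9, +6, −9, …, so -2, 4, -5, 1, -8, -2, -11 → -5 → -14.
For the second component, +5 each step: 23, 28, 33, 38, 43, 48, 53 → 58 → 63.
Third component — +11 each step: -46, -35, -24, -13, -2, 9, 20 → 31 → 42.
Fourth component: +8 each step, so 16, 24, 32, 40, 48, 56, 64 → 72 → 80.
So the next two terms are [-5 58 31 72] and [-14 63 42 80].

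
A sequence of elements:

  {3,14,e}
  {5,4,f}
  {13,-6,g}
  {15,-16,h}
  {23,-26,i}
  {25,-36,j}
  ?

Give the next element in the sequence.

First value goes 3, 5, 13, 15, 23, 25 → 33 (alternating steps +2, +8, +2, +8, …).
Second value: −10 each step, so 14, 4, -6, -16, -26, -36 → -46.
For the letter, letters move forward 1 place in the alphabet: e, f, g, h, i, j → k.
Combining the parts gives {33,-46,k}.

{33,-46,k}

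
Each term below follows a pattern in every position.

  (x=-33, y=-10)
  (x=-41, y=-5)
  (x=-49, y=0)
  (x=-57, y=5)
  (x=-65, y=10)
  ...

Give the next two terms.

X goes -33, -41, -49, -57, -65 → -73 → -81 (−8 each step).
Y: -10, -5, 0, 5, 10 → 15 → 20 (+5 each step).
So the next two terms are (x=-73, y=15) and (x=-81, y=20).

(x=-73, y=15), (x=-81, y=20)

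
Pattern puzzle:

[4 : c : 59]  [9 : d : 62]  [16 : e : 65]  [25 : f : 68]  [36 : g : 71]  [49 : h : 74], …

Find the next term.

[64 : i : 77]

First component: perfect squares: 2², 3², 4², …, so 4, 9, 16, 25, 36, 49 → 64.
Letter — letters move forward 1 place in the alphabet: c, d, e, f, g, h → i.
For the third component, +3 each step: 59, 62, 65, 68, 71, 74 → 77.
Putting it together: [64 : i : 77].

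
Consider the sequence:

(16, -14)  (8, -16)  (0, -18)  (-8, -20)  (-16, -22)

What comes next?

(-24, -24)

First entry: −8 each step; 16, 8, 0, -8, -16 → -24.
For the second entry, −2 each step: -14, -16, -18, -20, -22 → -24.
Combining the parts gives (-24, -24).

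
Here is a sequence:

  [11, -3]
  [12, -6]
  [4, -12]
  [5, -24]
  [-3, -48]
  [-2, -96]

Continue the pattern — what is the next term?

[-10, -192]

First component — alternating steps +1, −8, +1, −8, …: 11, 12, 4, 5, -3, -2 → -10.
Second component: ×2 each step; -3, -6, -12, -24, -48, -96 → -192.
Combining the parts gives [-10, -192].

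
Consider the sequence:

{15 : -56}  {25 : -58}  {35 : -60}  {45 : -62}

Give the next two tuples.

First slot: 15, 25, 35, 45 → 55 → 65 (+10 each step).
For the second slot, −2 each step: -56, -58, -60, -62 → -64 → -66.
Putting the parts together: {55 : -64} and then {65 : -66}.

{55 : -64}, {65 : -66}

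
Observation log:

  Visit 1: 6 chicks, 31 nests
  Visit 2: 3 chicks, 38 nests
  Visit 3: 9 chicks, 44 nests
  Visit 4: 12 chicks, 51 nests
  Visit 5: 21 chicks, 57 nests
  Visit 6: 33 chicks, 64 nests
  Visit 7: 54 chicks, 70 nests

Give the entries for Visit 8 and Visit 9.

87 chicks, 77 nests; 141 chicks, 83 nests

Chicks: 6, 3, 9, 12, 21, 33, 54 → 87 → 141 (each term is the sum of the two before it).
Nests — alternating steps +7, +6, +7, +6, …: 31, 38, 44, 51, 57, 64, 70 → 77 → 83.
Putting the parts together: 87 chicks, 77 nests and then 141 chicks, 83 nests.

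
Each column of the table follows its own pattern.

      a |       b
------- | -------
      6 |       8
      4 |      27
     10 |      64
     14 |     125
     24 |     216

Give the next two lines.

38  343; 62  512

Column a: each term is the sum of the two before it, so 6, 4, 10, 14, 24 → 38 → 62.
For the column b, perfect cubes: 2³, 3³, 4³, …: 8, 27, 64, 125, 216 → 343 → 512.
Putting the parts together: 38  343 and then 62  512.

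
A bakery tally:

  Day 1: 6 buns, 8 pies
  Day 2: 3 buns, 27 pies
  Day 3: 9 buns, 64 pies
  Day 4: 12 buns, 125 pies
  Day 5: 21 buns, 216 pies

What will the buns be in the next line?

33

Buns: 6, 3, 9, 12, 21 → 33 (each term is the sum of the two before it).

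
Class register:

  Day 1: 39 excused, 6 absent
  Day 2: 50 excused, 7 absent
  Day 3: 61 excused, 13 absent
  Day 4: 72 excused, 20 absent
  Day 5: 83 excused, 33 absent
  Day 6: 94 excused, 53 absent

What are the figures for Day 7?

Excused: +11 each step, so 39, 50, 61, 72, 83, 94 → 105.
Absent goes 6, 7, 13, 20, 33, 53 → 86 (each term is the sum of the two before it).
Combining the parts gives 105 excused, 86 absent.

105 excused, 86 absent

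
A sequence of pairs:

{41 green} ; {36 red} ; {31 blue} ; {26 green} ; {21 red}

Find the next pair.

{16 blue}

First coordinate goes 41, 36, 31, 26, 21 → 16 (−5 each step).
For the colour, repeats green → red → blue: green, red, blue, green, red → blue.
Combining the parts gives {16 blue}.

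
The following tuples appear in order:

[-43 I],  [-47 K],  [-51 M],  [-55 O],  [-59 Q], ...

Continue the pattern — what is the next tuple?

[-63 S]

First component goes -43, -47, -51, -55, -59 → -63 (−4 each step).
Letter: letters move forward 2 places in the alphabet; I, K, M, O, Q → S.
So the next tuple is [-63 S].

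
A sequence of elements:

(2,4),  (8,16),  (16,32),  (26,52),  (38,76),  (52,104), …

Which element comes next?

First value: 2, 8, 16, 26, 38, 52 → 68 (differences are 6, 8, 10, … (increasing by 2 each time)).
Second value: always 2 × the first value, so 4, 16, 32, 52, 76, 104 → 136.
Combining the parts gives (68,136).

(68,136)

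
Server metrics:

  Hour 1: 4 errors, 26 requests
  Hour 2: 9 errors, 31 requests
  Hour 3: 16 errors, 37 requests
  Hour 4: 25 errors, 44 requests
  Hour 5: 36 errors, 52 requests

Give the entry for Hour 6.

49 errors, 61 requests

Errors: perfect squares: 2², 3², 4², …; 4, 9, 16, 25, 36 → 49.
Requests: differences are 5, 6, 7, … (increasing by 1 each time); 26, 31, 37, 44, 52 → 61.
Combining the parts gives 49 errors, 61 requests.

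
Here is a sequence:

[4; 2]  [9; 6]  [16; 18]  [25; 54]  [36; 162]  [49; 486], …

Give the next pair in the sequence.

[64; 1458]

First value: perfect squares: 2², 3², 4², …; 4, 9, 16, 25, 36, 49 → 64.
Second value: ×3 each step, so 2, 6, 18, 54, 162, 486 → 1458.
Combining the parts gives [64; 1458].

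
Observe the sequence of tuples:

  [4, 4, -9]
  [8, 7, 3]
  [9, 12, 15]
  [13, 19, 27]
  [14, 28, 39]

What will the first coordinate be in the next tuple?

18

First coordinate: 4, 8, 9, 13, 14 → 18 (alternating steps +4, +1, +4, +1, …).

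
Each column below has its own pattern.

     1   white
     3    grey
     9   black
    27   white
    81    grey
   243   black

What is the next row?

For the first component, ×3 each step: 1, 3, 9, 27, 81, 243 → 729.
Shade: repeats white → grey → black; white, grey, black, white, grey, black → white.
Putting it together: 729  white.

729  white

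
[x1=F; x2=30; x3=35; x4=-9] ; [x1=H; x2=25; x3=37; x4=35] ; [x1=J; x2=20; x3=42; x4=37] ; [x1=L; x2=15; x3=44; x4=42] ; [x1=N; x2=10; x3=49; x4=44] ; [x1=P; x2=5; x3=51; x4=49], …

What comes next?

[x1=R; x2=0; x3=56; x4=51]

X1 goes F, H, J, L, N, P → R (letters move forward 2 places in the alphabet).
X2 — −5 each step: 30, 25, 20, 15, 10, 5 → 0.
For the x3, alternating steps +2, +5, +2, +5, …: 35, 37, 42, 44, 49, 51 → 56.
For the x4, always the previous value of the x3: -9, 35, 37, 42, 44, 49 → 51.
So the next element is [x1=R; x2=0; x3=56; x4=51].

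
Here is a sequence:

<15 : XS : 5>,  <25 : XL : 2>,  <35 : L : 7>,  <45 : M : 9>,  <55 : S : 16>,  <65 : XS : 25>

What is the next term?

<75 : XL : 41>

First entry: +10 each step, so 15, 25, 35, 45, 55, 65 → 75.
Size: repeats XS → XL → L → M → S; XS, XL, L, M, S, XS → XL.
Third entry: each term is the sum of the two before it; 5, 2, 7, 9, 16, 25 → 41.
So the next term is <75 : XL : 41>.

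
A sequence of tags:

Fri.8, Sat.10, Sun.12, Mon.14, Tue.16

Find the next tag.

Day: runs through the weekdays Mon→Sun; Fri, Sat, Sun, Mon, Tue → Wed.
Second component: 8, 10, 12, 14, 16 → 18 (+2 each step).
So the next tag is Wed.18.

Wed.18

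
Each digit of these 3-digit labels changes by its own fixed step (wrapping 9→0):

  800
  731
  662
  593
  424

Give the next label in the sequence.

First digit: 8, 7, 6, 5, 4 → 3 (−1 each step, mod 10).
Second digit goes 0, 3, 6, 9, 2 → 5 (+3 each step, mod 10).
Third digit: +1 each step, mod 10; 0, 1, 2, 3, 4 → 5.
Putting it together: 355.

355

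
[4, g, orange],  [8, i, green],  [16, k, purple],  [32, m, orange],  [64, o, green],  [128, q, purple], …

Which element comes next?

[256, s, orange]

First slot goes 4, 8, 16, 32, 64, 128 → 256 (×2 each step).
Letter — letters move forward 2 places in the alphabet: g, i, k, m, o, q → s.
Colour — repeats orange → green → purple: orange, green, purple, orange, green, purple → orange.
Combining the parts gives [256, s, orange].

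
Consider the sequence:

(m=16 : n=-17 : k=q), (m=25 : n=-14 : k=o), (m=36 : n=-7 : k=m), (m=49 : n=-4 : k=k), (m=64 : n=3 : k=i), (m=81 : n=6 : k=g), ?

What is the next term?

M: perfect squares: 4², 5², 6², …; 16, 25, 36, 49, 64, 81 → 100.
For the n, alternating steps +3, +7, +3, +7, …: -17, -14, -7, -4, 3, 6 → 13.
K: letters move back 2 places in the alphabet; q, o, m, k, i, g → e.
So the next term is (m=100 : n=13 : k=e).

(m=100 : n=13 : k=e)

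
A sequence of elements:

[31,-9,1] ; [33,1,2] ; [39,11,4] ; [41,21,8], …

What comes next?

[47,31,16]

First value — alternating steps +2, +6, +2, +6, …: 31, 33, 39, 41 → 47.
Second value: +10 each step, so -9, 1, 11, 21 → 31.
Third value: ×2 each step; 1, 2, 4, 8 → 16.
So the next element is [47,31,16].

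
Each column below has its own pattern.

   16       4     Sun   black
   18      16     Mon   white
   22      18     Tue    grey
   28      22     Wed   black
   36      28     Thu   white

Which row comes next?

46  36  Fri  grey

First component — differences are 2, 4, 6, … (increasing by 2 each time): 16, 18, 22, 28, 36 → 46.
Second component: always the previous value of the first component; 4, 16, 18, 22, 28 → 36.
Day — runs through the weekdays Mon→Sun: Sun, Mon, Tue, Wed, Thu → Fri.
For the shade, repeats black → white → grey: black, white, grey, black, white → grey.
Combining the parts gives 46  36  Fri  grey.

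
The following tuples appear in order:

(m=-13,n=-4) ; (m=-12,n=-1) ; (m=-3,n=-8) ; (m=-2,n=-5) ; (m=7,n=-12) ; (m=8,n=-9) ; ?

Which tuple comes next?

M goes -13, -12, -3, -2, 7, 8 → 17 (alternating steps +1, +9, +1, +9, …).
N: -4, -1, -8, -5, -12, -9 → -16 (alternating steps +3, −7, +3, −7, …).
So the next tuple is (m=17,n=-16).

(m=17,n=-16)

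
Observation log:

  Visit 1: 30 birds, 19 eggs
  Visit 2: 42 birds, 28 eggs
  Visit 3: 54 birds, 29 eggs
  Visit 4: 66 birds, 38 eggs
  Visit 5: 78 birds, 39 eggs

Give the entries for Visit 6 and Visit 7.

For the birds, +12 each step: 30, 42, 54, 66, 78 → 90 → 102.
Eggs — alternating steps +9, +1, +9, +1, …: 19, 28, 29, 38, 39 → 48 → 49.
Putting the parts together: 90 birds, 48 eggs and then 102 birds, 49 eggs.

90 birds, 48 eggs; 102 birds, 49 eggs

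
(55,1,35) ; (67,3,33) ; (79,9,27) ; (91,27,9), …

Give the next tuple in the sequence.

First component: +12 each step; 55, 67, 79, 91 → 103.
For the second component, ×3 each step: 1, 3, 9, 27 → 81.
Third component goes 35, 33, 27, 9 → -45 (together with the second component always sums to 36).
Putting it together: (103,81,-45).

(103,81,-45)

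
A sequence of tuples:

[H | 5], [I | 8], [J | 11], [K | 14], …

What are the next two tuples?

[L | 17], [M | 20]

Letter: letters move forward 1 place in the alphabet, so H, I, J, K → L → M.
For the second coordinate, +3 each step: 5, 8, 11, 14 → 17 → 20.
Putting the parts together: [L | 17] and then [M | 20].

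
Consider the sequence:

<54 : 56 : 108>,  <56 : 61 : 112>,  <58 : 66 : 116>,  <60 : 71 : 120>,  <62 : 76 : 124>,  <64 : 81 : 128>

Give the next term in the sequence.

<66 : 86 : 132>

First part: +2 each step, so 54, 56, 58, 60, 62, 64 → 66.
Second part goes 56, 61, 66, 71, 76, 81 → 86 (+5 each step).
Third part: always 2 × the first part; 108, 112, 116, 120, 124, 128 → 132.
Combining the parts gives <66 : 86 : 132>.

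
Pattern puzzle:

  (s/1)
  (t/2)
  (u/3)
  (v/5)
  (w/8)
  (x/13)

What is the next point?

Letter — letters move forward 1 place in the alphabet: s, t, u, v, w, x → y.
Second component: each term is the sum of the two before it, so 1, 2, 3, 5, 8, 13 → 21.
Putting it together: (y/21).

(y/21)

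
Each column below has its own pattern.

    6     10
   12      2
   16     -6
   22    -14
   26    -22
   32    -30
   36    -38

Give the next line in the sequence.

First component — alternating steps +6, +4, +6, +4, …: 6, 12, 16, 22, 26, 32, 36 → 42.
For the second component, −8 each step: 10, 2, -6, -14, -22, -30, -38 → -46.
So the next line is 42  -46.

42  -46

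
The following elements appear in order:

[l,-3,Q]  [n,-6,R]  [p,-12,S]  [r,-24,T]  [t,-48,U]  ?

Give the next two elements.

[v,-96,V], [x,-192,W]

For the first letter, letters move forward 2 places in the alphabet: l, n, p, r, t → v → x.
For the second coordinate, ×2 each step: -3, -6, -12, -24, -48 → -96 → -192.
Second letter: letters move forward 1 place in the alphabet, so Q, R, S, T, U → V → W.
Putting the parts together: [v,-96,V] and then [x,-192,W].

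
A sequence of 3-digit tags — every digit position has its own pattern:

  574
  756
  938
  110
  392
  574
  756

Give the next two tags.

938, 110

First digit goes 5, 7, 9, 1, 3, 5, 7 → 9 → 1 (+2 each step, mod 10).
Second digit: −2 each step, mod 10, so 7, 5, 3, 1, 9, 7, 5 → 3 → 1.
For the third digit, +2 each step, mod 10: 4, 6, 8, 0, 2, 4, 6 → 8 → 0.
Putting the parts together: 938 and then 110.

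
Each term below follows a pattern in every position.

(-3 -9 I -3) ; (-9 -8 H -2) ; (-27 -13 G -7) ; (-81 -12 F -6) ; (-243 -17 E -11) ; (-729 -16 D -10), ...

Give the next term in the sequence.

(-2187 -21 C -15)

For the first slot, ×3 each step: -3, -9, -27, -81, -243, -729 → -2187.
Second slot goes -9, -8, -13, -12, -17, -16 → -21 (alternating steps +1, −5, +1, −5, …).
Letter: letters move back 1 place in the alphabet; I, H, G, F, E, D → C.
Fourth slot: always 6 more than the second slot, so -3, -2, -7, -6, -11, -10 → -15.
Combining the parts gives (-2187 -21 C -15).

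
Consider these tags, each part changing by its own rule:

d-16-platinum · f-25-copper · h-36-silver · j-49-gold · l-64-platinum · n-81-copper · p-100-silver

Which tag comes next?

r-121-gold

For the letter, letters move forward 2 places in the alphabet: d, f, h, j, l, n, p → r.
Second component: perfect squares: 4², 5², 6², …; 16, 25, 36, 49, 64, 81, 100 → 121.
Metal: repeats platinum → copper → silver → gold; platinum, copper, silver, gold, platinum, copper, silver → gold.
Combining the parts gives r-121-gold.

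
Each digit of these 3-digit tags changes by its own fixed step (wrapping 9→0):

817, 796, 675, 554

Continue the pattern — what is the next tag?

First digit: −1 each step, mod 10, so 8, 7, 6, 5 → 4.
For the second digit, −2 each step, mod 10: 1, 9, 7, 5 → 3.
Third digit — −1 each step, mod 10: 7, 6, 5, 4 → 3.
Combining the parts gives 433.

433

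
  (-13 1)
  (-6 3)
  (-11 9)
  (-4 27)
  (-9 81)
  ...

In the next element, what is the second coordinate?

Second coordinate: ×3 each step; 1, 3, 9, 27, 81 → 243.

243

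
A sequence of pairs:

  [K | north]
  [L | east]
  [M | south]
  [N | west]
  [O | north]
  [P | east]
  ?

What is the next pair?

Letter: letters move forward 1 place in the alphabet, so K, L, M, N, O, P → Q.
Direction goes north, east, south, west, north, east → south (repeats north → east → south → west).
Combining the parts gives [Q | south].

[Q | south]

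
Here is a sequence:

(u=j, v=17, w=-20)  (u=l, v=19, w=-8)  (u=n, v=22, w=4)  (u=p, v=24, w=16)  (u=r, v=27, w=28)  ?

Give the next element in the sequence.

(u=t, v=29, w=40)

U: j, l, n, p, r → t (letters move forward 2 places in the alphabet).
For the v, alternating steps +2, +3, +2, +3, …: 17, 19, 22, 24, 27 → 29.
For the w, +12 each step: -20, -8, 4, 16, 28 → 40.
Putting it together: (u=t, v=29, w=40).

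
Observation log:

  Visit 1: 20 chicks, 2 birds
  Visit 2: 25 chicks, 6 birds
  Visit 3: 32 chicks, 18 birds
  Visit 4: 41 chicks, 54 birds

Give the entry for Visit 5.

52 chicks, 162 birds

Chicks — differences are 5, 7, 9, … (increasing by 2 each time): 20, 25, 32, 41 → 52.
Birds: 2, 6, 18, 54 → 162 (×3 each step).
So the next line is 52 chicks, 162 birds.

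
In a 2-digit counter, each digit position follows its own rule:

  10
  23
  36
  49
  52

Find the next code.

65

First digit: +1 each step, mod 10, so 1, 2, 3, 4, 5 → 6.
Second digit: 0, 3, 6, 9, 2 → 5 (+3 each step, mod 10).
So the next code is 65.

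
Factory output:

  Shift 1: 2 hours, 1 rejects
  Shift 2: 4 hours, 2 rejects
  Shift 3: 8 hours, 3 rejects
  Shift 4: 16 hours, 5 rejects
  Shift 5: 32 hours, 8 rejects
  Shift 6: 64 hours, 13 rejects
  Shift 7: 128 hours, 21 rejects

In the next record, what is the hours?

Hours — ×2 each step: 2, 4, 8, 16, 32, 64, 128 → 256.

256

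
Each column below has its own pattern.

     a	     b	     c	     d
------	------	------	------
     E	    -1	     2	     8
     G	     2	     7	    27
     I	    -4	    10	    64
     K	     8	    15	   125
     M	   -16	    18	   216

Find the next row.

O  32  23  343

Column a: letters move forward 2 places in the alphabet, so E, G, I, K, M → O.
Column b: ×(-2) each step, so -1, 2, -4, 8, -16 → 32.
Column c — alternating steps +5, +3, +5, +3, …: 2, 7, 10, 15, 18 → 23.
For the column d, perfect cubes: 2³, 3³, 4³, …: 8, 27, 64, 125, 216 → 343.
So the next row is O  32  23  343.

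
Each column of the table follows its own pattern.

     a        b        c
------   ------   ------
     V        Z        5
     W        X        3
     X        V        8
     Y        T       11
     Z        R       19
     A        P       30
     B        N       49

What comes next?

For the column a, letters move forward 1 place in the alphabet, wrapping Z→A: V, W, X, Y, Z, A, B → C.
Column b: Z, X, V, T, R, P, N → L (letters move back 2 places in the alphabet).
Column c: each term is the sum of the two before it, so 5, 3, 8, 11, 19, 30, 49 → 79.
Combining the parts gives C  L  79.

C  L  79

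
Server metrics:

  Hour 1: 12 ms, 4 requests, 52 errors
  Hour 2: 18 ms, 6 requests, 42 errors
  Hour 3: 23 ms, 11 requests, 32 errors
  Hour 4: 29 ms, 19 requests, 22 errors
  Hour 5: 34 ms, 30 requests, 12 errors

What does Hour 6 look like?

Ms: alternating steps +6, +5, +6, +5, …, so 12, 18, 23, 29, 34 → 40.
Requests — differences are 2, 5, 8, … (increasing by 3 each time): 4, 6, 11, 19, 30 → 44.
Errors: −10 each step; 52, 42, 32, 22, 12 → 2.
Combining the parts gives 40 ms, 44 requests, 2 errors.

40 ms, 44 requests, 2 errors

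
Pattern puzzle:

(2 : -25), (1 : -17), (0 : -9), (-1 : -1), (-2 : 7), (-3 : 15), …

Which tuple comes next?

First entry: 2, 1, 0, -1, -2, -3 → -4 (−1 each step).
Second entry goes -25, -17, -9, -1, 7, 15 → 23 (+8 each step).
So the next tuple is (-4 : 23).

(-4 : 23)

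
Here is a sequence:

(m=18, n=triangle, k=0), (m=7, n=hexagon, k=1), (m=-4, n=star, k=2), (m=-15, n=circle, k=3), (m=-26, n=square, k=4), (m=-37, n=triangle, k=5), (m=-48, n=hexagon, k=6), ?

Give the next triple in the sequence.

(m=-59, n=star, k=7)

For the m, −11 each step: 18, 7, -4, -15, -26, -37, -48 → -59.
N goes triangle, hexagon, star, circle, square, triangle, hexagon → star (repeats triangle → hexagon → star → circle → square).
K: 0, 1, 2, 3, 4, 5, 6 → 7 (+1 each step).
Combining the parts gives (m=-59, n=star, k=7).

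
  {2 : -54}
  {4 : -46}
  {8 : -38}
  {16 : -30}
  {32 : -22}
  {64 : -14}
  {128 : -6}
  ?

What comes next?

{256 : 2}

First value: ×2 each step; 2, 4, 8, 16, 32, 64, 128 → 256.
Second value: +8 each step; -54, -46, -38, -30, -22, -14, -6 → 2.
So the next pair is {256 : 2}.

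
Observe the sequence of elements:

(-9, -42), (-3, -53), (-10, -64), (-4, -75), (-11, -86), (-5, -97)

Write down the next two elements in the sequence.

(-12, -108), (-6, -119)

First value: alternating steps +6, −7, +6, −7, …, so -9, -3, -10, -4, -11, -5 → -12 → -6.
For the second value, −11 each step: -42, -53, -64, -75, -86, -97 → -108 → -119.
So the next two elements are (-12, -108) and (-6, -119).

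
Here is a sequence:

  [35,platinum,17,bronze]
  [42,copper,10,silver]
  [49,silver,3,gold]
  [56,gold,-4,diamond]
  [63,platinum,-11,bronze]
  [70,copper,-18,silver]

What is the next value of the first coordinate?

77

First coordinate — +7 each step: 35, 42, 49, 56, 63, 70 → 77.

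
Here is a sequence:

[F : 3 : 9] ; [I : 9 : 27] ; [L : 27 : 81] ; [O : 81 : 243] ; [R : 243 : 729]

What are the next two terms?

[U : 729 : 2187], [X : 2187 : 6561]

Letter: letters move forward 3 places in the alphabet, so F, I, L, O, R → U → X.
Second entry: ×3 each step; 3, 9, 27, 81, 243 → 729 → 2187.
Third entry — always 3 × the second entry: 9, 27, 81, 243, 729 → 2187 → 6561.
Putting the parts together: [U : 729 : 2187] and then [X : 2187 : 6561].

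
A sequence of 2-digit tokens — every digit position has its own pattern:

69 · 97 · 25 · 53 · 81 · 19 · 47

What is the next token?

75

First digit goes 6, 9, 2, 5, 8, 1, 4 → 7 (+3 each step, mod 10).
Second digit: −2 each step, mod 10, so 9, 7, 5, 3, 1, 9, 7 → 5.
Putting it together: 75.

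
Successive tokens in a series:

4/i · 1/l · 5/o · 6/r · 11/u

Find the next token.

17/x

First component: each term is the sum of the two before it; 4, 1, 5, 6, 11 → 17.
Letter: letters move forward 3 places in the alphabet; i, l, o, r, u → x.
Putting it together: 17/x.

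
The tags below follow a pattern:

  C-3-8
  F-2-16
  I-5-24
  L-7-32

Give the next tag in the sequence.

O-12-40

Letter goes C, F, I, L → O (letters move forward 3 places in the alphabet).
For the second component, each term is the sum of the two before it: 3, 2, 5, 7 → 12.
Third component goes 8, 16, 24, 32 → 40 (+8 each step).
So the next tag is O-12-40.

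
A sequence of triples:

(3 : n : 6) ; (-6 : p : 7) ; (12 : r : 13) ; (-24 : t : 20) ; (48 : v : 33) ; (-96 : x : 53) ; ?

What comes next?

First component — ×(-2) each step: 3, -6, 12, -24, 48, -96 → 192.
Letter: n, p, r, t, v, x → z (letters move forward 2 places in the alphabet).
Third component: 6, 7, 13, 20, 33, 53 → 86 (each term is the sum of the two before it).
Putting it together: (192 : z : 86).

(192 : z : 86)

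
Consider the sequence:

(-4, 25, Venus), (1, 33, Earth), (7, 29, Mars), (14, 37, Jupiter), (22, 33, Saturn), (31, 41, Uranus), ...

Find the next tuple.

First component goes -4, 1, 7, 14, 22, 31 → 41 (differences are 5, 6, 7, … (increasing by 1 each time)).
Second component: alternating steps +8, −4, +8, −4, …, so 25, 33, 29, 37, 33, 41 → 37.
For the planet, runs through the planets Mercury→Neptune: Venus, Earth, Mars, Jupiter, Saturn, Uranus → Neptune.
Putting it together: (41, 37, Neptune).

(41, 37, Neptune)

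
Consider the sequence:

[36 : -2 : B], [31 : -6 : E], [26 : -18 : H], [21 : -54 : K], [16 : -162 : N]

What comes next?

First coordinate: −5 each step, so 36, 31, 26, 21, 16 → 11.
Second coordinate goes -2, -6, -18, -54, -162 → -486 (×3 each step).
Letter: letters move forward 3 places in the alphabet; B, E, H, K, N → Q.
Combining the parts gives [11 : -486 : Q].

[11 : -486 : Q]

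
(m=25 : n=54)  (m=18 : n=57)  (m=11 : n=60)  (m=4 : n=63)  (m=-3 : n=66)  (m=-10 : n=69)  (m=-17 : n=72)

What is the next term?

(m=-24 : n=75)

M — −7 each step: 25, 18, 11, 4, -3, -10, -17 → -24.
N goes 54, 57, 60, 63, 66, 69, 72 → 75 (+3 each step).
Combining the parts gives (m=-24 : n=75).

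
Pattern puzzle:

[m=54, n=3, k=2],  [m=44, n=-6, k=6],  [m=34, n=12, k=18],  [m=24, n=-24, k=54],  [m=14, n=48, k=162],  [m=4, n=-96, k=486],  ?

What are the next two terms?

For the m, −10 each step: 54, 44, 34, 24, 14, 4 → -6 → -16.
N: ×(-2) each step; 3, -6, 12, -24, 48, -96 → 192 → -384.
For the k, ×3 each step: 2, 6, 18, 54, 162, 486 → 1458 → 4374.
Putting the parts together: [m=-6, n=192, k=1458] and then [m=-16, n=-384, k=4374].

[m=-6, n=192, k=1458], [m=-16, n=-384, k=4374]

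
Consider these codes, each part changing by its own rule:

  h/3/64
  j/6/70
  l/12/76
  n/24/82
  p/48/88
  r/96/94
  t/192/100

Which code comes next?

v/384/106

Letter — letters move forward 2 places in the alphabet: h, j, l, n, p, r, t → v.
Second component goes 3, 6, 12, 24, 48, 96, 192 → 384 (×2 each step).
Third component goes 64, 70, 76, 82, 88, 94, 100 → 106 (+6 each step).
So the next code is v/384/106.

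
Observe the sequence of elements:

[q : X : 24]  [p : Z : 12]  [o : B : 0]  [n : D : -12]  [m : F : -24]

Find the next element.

For the first letter, letters move back 1 place in the alphabet: q, p, o, n, m → l.
Second letter: letters move forward 2 places in the alphabet, wrapping Z→A, so X, Z, B, D, F → H.
Third slot — −12 each step: 24, 12, 0, -12, -24 → -36.
Putting it together: [l : H : -36].

[l : H : -36]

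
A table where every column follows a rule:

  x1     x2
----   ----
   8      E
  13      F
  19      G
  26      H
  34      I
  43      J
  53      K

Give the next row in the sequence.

64  L

For the column x1, differences are 5, 6, 7, … (increasing by 1 each time): 8, 13, 19, 26, 34, 43, 53 → 64.
Column x2 — letters move forward 1 place in the alphabet: E, F, G, H, I, J, K → L.
Putting it together: 64  L.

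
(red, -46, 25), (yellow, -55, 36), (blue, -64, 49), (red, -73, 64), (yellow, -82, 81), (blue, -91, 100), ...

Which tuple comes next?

Colour: repeats red → yellow → blue, so red, yellow, blue, red, yellow, blue → red.
Second entry: −9 each step; -46, -55, -64, -73, -82, -91 → -100.
Third entry: 25, 36, 49, 64, 81, 100 → 121 (perfect squares: 5², 6², 7², …).
Combining the parts gives (red, -100, 121).

(red, -100, 121)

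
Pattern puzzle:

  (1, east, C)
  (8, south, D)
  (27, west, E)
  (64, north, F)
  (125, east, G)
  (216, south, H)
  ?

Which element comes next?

(343, west, I)

First slot goes 1, 8, 27, 64, 125, 216 → 343 (perfect cubes: 1³, 2³, 3³, …).
Direction: repeats east → south → west → north, so east, south, west, north, east, south → west.
Letter goes C, D, E, F, G, H → I (letters move forward 1 place in the alphabet).
Combining the parts gives (343, west, I).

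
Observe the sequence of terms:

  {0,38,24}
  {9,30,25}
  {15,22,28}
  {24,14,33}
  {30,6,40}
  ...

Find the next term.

{39,-2,49}

First entry: alternating steps +9, +6, +9, +6, …; 0, 9, 15, 24, 30 → 39.
Second entry — −8 each step: 38, 30, 22, 14, 6 → -2.
For the third entry, differences are 1, 3, 5, … (increasing by 2 each time): 24, 25, 28, 33, 40 → 49.
So the next term is {39,-2,49}.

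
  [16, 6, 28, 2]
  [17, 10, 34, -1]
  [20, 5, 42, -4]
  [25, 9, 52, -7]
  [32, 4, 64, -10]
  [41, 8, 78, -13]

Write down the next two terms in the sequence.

First component: 16, 17, 20, 25, 32, 41 → 52 → 65 (differences are 1, 3, 5, … (increasing by 2 each time)).
For the second component, alternating steps +4, −5, +4, −5, …: 6, 10, 5, 9, 4, 8 → 3 → 7.
Third component: differences are 6, 8, 10, … (increasing by 2 each time), so 28, 34, 42, 52, 64, 78 → 94 → 112.
Fourth component: −3 each step; 2, -1, -4, -7, -10, -13 → -16 → -19.
So the next two terms are [52, 3, 94, -16] and [65, 7, 112, -19].

[52, 3, 94, -16], [65, 7, 112, -19]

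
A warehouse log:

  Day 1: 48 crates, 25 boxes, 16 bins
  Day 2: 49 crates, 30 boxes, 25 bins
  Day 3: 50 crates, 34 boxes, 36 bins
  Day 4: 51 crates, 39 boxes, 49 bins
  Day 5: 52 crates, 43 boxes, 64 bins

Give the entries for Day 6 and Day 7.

Crates — +1 each step: 48, 49, 50, 51, 52 → 53 → 54.
For the boxes, alternating steps +5, +4, +5, +4, …: 25, 30, 34, 39, 43 → 48 → 52.
Bins — perfect squares: 4², 5², 6², …: 16, 25, 36, 49, 64 → 81 → 100.
Putting the parts together: 53 crates, 48 boxes, 81 bins and then 54 crates, 52 boxes, 100 bins.

53 crates, 48 boxes, 81 bins; 54 crates, 52 boxes, 100 bins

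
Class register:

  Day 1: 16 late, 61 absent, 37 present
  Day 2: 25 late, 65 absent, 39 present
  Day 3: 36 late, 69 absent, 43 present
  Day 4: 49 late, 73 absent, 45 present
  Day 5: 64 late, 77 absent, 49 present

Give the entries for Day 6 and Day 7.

Late goes 16, 25, 36, 49, 64 → 81 → 100 (perfect squares: 4², 5², 6², …).
Absent — +4 each step: 61, 65, 69, 73, 77 → 81 → 85.
Present — alternating steps +2, +4, +2, +4, …: 37, 39, 43, 45, 49 → 51 → 55.
Putting the parts together: 81 late, 81 absent, 51 present and then 100 late, 85 absent, 55 present.

81 late, 81 absent, 51 present; 100 late, 85 absent, 55 present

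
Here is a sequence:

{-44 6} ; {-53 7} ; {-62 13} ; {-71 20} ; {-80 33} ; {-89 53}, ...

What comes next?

First slot: −9 each step; -44, -53, -62, -71, -80, -89 → -98.
Second slot: each term is the sum of the two before it, so 6, 7, 13, 20, 33, 53 → 86.
So the next point is {-98 86}.

{-98 86}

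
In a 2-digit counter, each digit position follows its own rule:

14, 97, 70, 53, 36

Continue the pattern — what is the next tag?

19

First digit: 1, 9, 7, 5, 3 → 1 (−2 each step, mod 10).
Second digit goes 4, 7, 0, 3, 6 → 9 (+3 each step, mod 10).
Putting it together: 19.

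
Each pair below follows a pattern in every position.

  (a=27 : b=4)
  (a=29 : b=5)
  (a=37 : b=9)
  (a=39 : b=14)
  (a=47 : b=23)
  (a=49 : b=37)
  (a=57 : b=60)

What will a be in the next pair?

A: alternating steps +2, +8, +2, +8, …; 27, 29, 37, 39, 47, 49, 57 → 59.

59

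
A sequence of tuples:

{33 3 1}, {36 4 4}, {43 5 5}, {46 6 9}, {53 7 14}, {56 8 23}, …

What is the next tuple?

First slot goes 33, 36, 43, 46, 53, 56 → 63 (alternating steps +3, +7, +3, +7, …).
Second slot goes 3, 4, 5, 6, 7, 8 → 9 (+1 each step).
Third slot — each term is the sum of the two before it: 1, 4, 5, 9, 14, 23 → 37.
Combining the parts gives {63 9 37}.

{63 9 37}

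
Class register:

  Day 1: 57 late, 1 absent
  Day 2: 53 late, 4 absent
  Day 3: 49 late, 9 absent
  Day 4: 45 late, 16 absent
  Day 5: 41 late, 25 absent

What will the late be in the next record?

37

Late — −4 each step: 57, 53, 49, 45, 41 → 37.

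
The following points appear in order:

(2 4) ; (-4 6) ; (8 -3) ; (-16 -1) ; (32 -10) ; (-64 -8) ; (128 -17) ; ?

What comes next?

(-256 -15)

First entry: 2, -4, 8, -16, 32, -64, 128 → -256 (×(-2) each step).
Second entry: 4, 6, -3, -1, -10, -8, -17 → -15 (alternating steps +2, −9, +2, −9, …).
Putting it together: (-256 -15).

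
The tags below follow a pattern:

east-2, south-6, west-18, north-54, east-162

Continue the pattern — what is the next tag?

south-486

Direction goes east, south, west, north, east → south (repeats east → south → west → north).
Second component: ×3 each step; 2, 6, 18, 54, 162 → 486.
So the next tag is south-486.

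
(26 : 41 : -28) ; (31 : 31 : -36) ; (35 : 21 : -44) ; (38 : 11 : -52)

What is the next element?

(40 : 1 : -60)

For the first component, differences are 5, 4, 3, … (decreasing by 1 each time): 26, 31, 35, 38 → 40.
Second component: 41, 31, 21, 11 → 1 (−10 each step).
Third component — −8 each step: -28, -36, -44, -52 → -60.
Putting it together: (40 : 1 : -60).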